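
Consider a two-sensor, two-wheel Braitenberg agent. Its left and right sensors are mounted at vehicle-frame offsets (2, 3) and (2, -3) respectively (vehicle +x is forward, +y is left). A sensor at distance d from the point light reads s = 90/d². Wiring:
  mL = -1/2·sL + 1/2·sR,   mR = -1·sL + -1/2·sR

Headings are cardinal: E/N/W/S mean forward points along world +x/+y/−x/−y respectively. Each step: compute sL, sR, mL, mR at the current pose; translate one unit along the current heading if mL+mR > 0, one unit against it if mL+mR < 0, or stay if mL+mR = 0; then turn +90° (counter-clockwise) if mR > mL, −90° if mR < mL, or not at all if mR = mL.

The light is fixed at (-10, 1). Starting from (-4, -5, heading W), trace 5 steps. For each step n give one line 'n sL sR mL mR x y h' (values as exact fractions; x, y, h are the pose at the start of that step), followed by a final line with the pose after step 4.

0 90/97 18/5 648/485 -1323/485 -4 -5 W
1 45/16 45/58 -945/928 -1485/464 -3 -5 N
2 90/97 90/181 -3780/17557 -20655/17557 -3 -6 E
3 5/9 1 2/9 -19/18 -4 -6 S
4 90/97 18/5 648/485 -1323/485 -4 -5 W
final -3 -5 N

n=0: pose=(-4,-5,W); sL=90/97, sR=18/5; mL=648/485, mR=-1323/485; mL+mR=-135/97 → advance -1; mR−mL=-1971/485 → turn -1·90°
n=1: pose=(-3,-5,N); sL=45/16, sR=45/58; mL=-945/928, mR=-1485/464; mL+mR=-135/32 → advance -1; mR−mL=-2025/928 → turn -1·90°
n=2: pose=(-3,-6,E); sL=90/97, sR=90/181; mL=-3780/17557, mR=-20655/17557; mL+mR=-135/97 → advance -1; mR−mL=-16875/17557 → turn -1·90°
n=3: pose=(-4,-6,S); sL=5/9, sR=1; mL=2/9, mR=-19/18; mL+mR=-5/6 → advance -1; mR−mL=-23/18 → turn -1·90°
n=4: pose=(-4,-5,W); sL=90/97, sR=18/5; mL=648/485, mR=-1323/485; mL+mR=-135/97 → advance -1; mR−mL=-1971/485 → turn -1·90°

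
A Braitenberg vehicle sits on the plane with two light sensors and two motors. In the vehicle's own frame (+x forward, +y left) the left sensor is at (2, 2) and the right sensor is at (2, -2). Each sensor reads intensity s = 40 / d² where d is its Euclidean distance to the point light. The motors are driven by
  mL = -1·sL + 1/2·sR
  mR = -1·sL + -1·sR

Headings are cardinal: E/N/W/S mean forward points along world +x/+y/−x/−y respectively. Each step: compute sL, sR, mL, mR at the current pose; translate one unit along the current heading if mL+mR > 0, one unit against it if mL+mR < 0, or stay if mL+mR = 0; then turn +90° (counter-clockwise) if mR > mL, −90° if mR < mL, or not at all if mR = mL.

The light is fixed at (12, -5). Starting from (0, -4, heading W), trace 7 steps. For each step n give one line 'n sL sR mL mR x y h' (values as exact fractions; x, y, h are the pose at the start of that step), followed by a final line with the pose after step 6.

0 40/197 8/41 -852/8077 -3216/8077 0 -4 W
1 20/89 4/9 -2/801 -536/801 1 -4 N
2 8/17 8/17 -4/17 -16/17 1 -5 E
3 5/13 1/5 -37/130 -38/65 0 -5 S
4 40/197 8/41 -852/8077 -3216/8077 0 -4 W
5 20/89 4/9 -2/801 -536/801 1 -4 N
6 8/17 8/17 -4/17 -16/17 1 -5 E
final 0 -5 S

n=0: pose=(0,-4,W); sL=40/197, sR=8/41; mL=-852/8077, mR=-3216/8077; mL+mR=-4068/8077 → advance -1; mR−mL=-12/41 → turn -1·90°
n=1: pose=(1,-4,N); sL=20/89, sR=4/9; mL=-2/801, mR=-536/801; mL+mR=-538/801 → advance -1; mR−mL=-2/3 → turn -1·90°
n=2: pose=(1,-5,E); sL=8/17, sR=8/17; mL=-4/17, mR=-16/17; mL+mR=-20/17 → advance -1; mR−mL=-12/17 → turn -1·90°
n=3: pose=(0,-5,S); sL=5/13, sR=1/5; mL=-37/130, mR=-38/65; mL+mR=-113/130 → advance -1; mR−mL=-3/10 → turn -1·90°
n=4: pose=(0,-4,W); sL=40/197, sR=8/41; mL=-852/8077, mR=-3216/8077; mL+mR=-4068/8077 → advance -1; mR−mL=-12/41 → turn -1·90°
n=5: pose=(1,-4,N); sL=20/89, sR=4/9; mL=-2/801, mR=-536/801; mL+mR=-538/801 → advance -1; mR−mL=-2/3 → turn -1·90°
n=6: pose=(1,-5,E); sL=8/17, sR=8/17; mL=-4/17, mR=-16/17; mL+mR=-20/17 → advance -1; mR−mL=-12/17 → turn -1·90°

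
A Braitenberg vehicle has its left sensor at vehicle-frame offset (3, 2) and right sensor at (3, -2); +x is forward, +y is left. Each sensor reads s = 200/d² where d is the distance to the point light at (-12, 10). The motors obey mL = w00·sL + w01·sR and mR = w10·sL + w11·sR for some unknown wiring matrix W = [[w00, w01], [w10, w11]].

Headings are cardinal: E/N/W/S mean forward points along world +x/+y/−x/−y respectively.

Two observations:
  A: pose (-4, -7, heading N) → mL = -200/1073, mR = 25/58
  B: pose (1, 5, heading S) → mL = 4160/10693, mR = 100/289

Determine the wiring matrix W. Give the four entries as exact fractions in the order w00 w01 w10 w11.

obs A: pose=(-4,-7,N) → sL=25/29, sR=25/37, mL=-200/1073, mR=25/58
obs B: pose=(1,5,S) → sL=200/289, sR=40/37, mL=4160/10693, mR=100/289
sensor matrix S = [[25/29, 25/37], [200/289, 40/37]]; det S = 144000/310097
solve [mL_A; mL_B] = S·[w00; w01] and [mR_A; mR_B] = S·[w10; w11]:
  w00 = -1, w01 = 1, w10 = 1/2, w11 = 0

-1 1 1/2 0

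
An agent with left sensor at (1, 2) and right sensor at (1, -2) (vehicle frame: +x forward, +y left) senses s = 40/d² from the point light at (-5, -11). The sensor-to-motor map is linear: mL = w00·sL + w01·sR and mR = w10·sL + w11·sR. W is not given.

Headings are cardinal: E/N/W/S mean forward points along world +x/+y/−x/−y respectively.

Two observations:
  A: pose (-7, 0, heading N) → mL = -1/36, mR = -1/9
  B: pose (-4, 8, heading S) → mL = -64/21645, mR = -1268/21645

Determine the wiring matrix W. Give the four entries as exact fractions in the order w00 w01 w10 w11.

1 -1 -1 1/2

obs A: pose=(-7,0,N) → sL=1/4, sR=5/18, mL=-1/36, mR=-1/9
obs B: pose=(-4,8,S) → sL=40/333, sR=8/65, mL=-64/21645, mR=-1268/21645
sensor matrix S = [[1/4, 5/18], [40/333, 8/65]]; det S = -506/194805
solve [mL_A; mL_B] = S·[w00; w01] and [mR_A; mR_B] = S·[w10; w11]:
  w00 = 1, w01 = -1, w10 = -1, w11 = 1/2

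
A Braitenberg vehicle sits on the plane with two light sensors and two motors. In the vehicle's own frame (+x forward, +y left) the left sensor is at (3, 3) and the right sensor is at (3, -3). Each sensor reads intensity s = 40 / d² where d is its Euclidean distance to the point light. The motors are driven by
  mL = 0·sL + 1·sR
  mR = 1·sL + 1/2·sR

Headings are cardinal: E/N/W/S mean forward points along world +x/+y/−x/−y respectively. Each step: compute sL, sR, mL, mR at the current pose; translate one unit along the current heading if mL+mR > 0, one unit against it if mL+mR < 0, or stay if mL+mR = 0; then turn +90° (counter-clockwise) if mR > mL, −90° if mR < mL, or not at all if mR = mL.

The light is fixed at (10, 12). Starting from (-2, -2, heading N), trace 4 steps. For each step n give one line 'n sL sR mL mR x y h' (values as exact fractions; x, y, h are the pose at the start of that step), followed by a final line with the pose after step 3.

n=0: pose=(-2,-2,N); sL=20/173, sR=20/101; mL=20/101, mR=3750/17473; mL+mR=7210/17473 → advance +1; mR−mL=290/17473 → turn +1·90°
n=1: pose=(-2,-1,W); sL=40/481, sR=8/65; mL=8/65, mR=348/2405; mL+mR=644/2405 → advance +1; mR−mL=4/185 → turn +1·90°
n=2: pose=(-3,-1,S); sL=10/89, sR=5/64; mL=5/64, mR=1725/11392; mL+mR=2615/11392 → advance +1; mR−mL=835/11392 → turn +1·90°
n=3: pose=(-3,-2,E); sL=40/221, sR=40/389; mL=40/389, mR=19980/85969; mL+mR=28820/85969 → advance +1; mR−mL=11140/85969 → turn +1·90°

0 20/173 20/101 20/101 3750/17473 -2 -2 N
1 40/481 8/65 8/65 348/2405 -2 -1 W
2 10/89 5/64 5/64 1725/11392 -3 -1 S
3 40/221 40/389 40/389 19980/85969 -3 -2 E
final -2 -2 N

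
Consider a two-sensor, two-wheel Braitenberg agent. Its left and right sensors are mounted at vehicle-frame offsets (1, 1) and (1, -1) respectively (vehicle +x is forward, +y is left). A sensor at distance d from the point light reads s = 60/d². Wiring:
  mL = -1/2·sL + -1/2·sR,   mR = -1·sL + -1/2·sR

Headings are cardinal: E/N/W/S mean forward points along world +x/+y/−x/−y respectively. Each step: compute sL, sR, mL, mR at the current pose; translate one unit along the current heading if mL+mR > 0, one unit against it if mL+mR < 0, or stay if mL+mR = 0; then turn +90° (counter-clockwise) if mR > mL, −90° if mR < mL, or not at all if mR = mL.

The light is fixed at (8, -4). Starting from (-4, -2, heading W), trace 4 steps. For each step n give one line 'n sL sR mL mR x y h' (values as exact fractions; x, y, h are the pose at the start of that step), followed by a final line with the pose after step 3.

n=0: pose=(-4,-2,W); sL=6/17, sR=30/89; mL=-522/1513, mR=-789/1513; mL+mR=-1311/1513 → advance -1; mR−mL=-3/17 → turn -1·90°
n=1: pose=(-3,-2,N); sL=20/51, sR=60/109; mL=-2620/5559, mR=-3710/5559; mL+mR=-2110/1853 → advance -1; mR−mL=-10/51 → turn -1·90°
n=2: pose=(-3,-3,E); sL=15/26, sR=3/5; mL=-153/260, mR=-57/65; mL+mR=-381/260 → advance -1; mR−mL=-15/52 → turn -1·90°
n=3: pose=(-4,-3,S); sL=60/121, sR=60/169; mL=-8700/20449, mR=-13770/20449; mL+mR=-22470/20449 → advance -1; mR−mL=-30/121 → turn -1·90°

0 6/17 30/89 -522/1513 -789/1513 -4 -2 W
1 20/51 60/109 -2620/5559 -3710/5559 -3 -2 N
2 15/26 3/5 -153/260 -57/65 -3 -3 E
3 60/121 60/169 -8700/20449 -13770/20449 -4 -3 S
final -4 -2 W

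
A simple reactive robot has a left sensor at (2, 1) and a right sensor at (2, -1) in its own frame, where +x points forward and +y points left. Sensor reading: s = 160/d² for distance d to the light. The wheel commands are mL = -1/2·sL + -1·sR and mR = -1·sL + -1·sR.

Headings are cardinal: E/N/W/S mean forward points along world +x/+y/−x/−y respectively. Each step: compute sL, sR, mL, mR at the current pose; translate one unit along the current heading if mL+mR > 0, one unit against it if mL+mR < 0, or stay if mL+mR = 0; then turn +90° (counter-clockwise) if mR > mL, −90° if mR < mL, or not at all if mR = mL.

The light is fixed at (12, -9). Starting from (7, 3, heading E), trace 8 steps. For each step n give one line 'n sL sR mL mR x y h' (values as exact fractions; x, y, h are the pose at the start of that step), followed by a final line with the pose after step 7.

n=0: pose=(7,3,E); sL=80/89, sR=16/13; mL=-1944/1157, mR=-2464/1157; mL+mR=-4408/1157 → advance -1; mR−mL=-40/89 → turn -1·90°
n=1: pose=(6,3,S); sL=32/25, sR=160/149; mL=-6384/3725, mR=-8768/3725; mL+mR=-15152/3725 → advance -1; mR−mL=-16/25 → turn -1·90°
n=2: pose=(6,4,W); sL=10/13, sR=8/13; mL=-1, mR=-18/13; mL+mR=-31/13 → advance -1; mR−mL=-5/13 → turn -1·90°
n=3: pose=(7,4,N); sL=160/261, sR=160/241; mL=-61040/62901, mR=-80320/62901; mL+mR=-47120/20967 → advance -1; mR−mL=-80/261 → turn -1·90°
n=4: pose=(7,3,E); sL=80/89, sR=16/13; mL=-1944/1157, mR=-2464/1157; mL+mR=-4408/1157 → advance -1; mR−mL=-40/89 → turn -1·90°
n=5: pose=(6,3,S); sL=32/25, sR=160/149; mL=-6384/3725, mR=-8768/3725; mL+mR=-15152/3725 → advance -1; mR−mL=-16/25 → turn -1·90°
n=6: pose=(6,4,W); sL=10/13, sR=8/13; mL=-1, mR=-18/13; mL+mR=-31/13 → advance -1; mR−mL=-5/13 → turn -1·90°
n=7: pose=(7,4,N); sL=160/261, sR=160/241; mL=-61040/62901, mR=-80320/62901; mL+mR=-47120/20967 → advance -1; mR−mL=-80/261 → turn -1·90°

0 80/89 16/13 -1944/1157 -2464/1157 7 3 E
1 32/25 160/149 -6384/3725 -8768/3725 6 3 S
2 10/13 8/13 -1 -18/13 6 4 W
3 160/261 160/241 -61040/62901 -80320/62901 7 4 N
4 80/89 16/13 -1944/1157 -2464/1157 7 3 E
5 32/25 160/149 -6384/3725 -8768/3725 6 3 S
6 10/13 8/13 -1 -18/13 6 4 W
7 160/261 160/241 -61040/62901 -80320/62901 7 4 N
final 7 3 E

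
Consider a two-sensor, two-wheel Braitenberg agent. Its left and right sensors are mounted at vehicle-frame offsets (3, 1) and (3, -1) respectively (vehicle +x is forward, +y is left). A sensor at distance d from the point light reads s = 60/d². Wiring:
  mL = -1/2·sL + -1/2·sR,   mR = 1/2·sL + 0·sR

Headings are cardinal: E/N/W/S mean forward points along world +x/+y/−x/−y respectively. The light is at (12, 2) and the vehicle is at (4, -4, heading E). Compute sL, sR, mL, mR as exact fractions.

left sensor world pos  = (7, -3); dL² = 50
right sensor world pos = (7, -5); dR² = 74
sL = 60/50 = 6/5
sR = 60/74 = 30/37
mL = -1/2·sL + -1/2·sR = -186/185
mR = 1/2·sL + 0·sR = 3/5

6/5 30/37 -186/185 3/5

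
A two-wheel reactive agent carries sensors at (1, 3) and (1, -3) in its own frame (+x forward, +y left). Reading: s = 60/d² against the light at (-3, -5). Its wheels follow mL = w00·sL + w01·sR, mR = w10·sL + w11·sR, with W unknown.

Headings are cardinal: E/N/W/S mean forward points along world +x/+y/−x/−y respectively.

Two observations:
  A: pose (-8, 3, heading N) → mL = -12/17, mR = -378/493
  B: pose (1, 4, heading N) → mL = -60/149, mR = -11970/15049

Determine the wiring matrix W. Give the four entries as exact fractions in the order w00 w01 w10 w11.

0 -1 -1 -1/2

obs A: pose=(-8,3,N) → sL=12/29, sR=12/17, mL=-12/17, mR=-378/493
obs B: pose=(1,4,N) → sL=60/101, sR=60/149, mL=-60/149, mR=-11970/15049
sensor matrix S = [[12/29, 12/17], [60/101, 60/149]]; det S = -1874880/7419157
solve [mL_A; mL_B] = S·[w00; w01] and [mR_A; mR_B] = S·[w10; w11]:
  w00 = 0, w01 = -1, w10 = -1, w11 = -1/2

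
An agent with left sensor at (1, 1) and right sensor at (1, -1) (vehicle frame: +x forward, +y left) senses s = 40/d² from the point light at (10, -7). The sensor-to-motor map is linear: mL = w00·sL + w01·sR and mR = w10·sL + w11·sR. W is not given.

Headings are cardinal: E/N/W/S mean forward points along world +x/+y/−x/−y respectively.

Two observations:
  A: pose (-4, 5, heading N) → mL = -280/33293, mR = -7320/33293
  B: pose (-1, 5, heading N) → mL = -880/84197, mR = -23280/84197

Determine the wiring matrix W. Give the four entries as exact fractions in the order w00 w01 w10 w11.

1/2 -1/2 -1 -1

obs A: pose=(-4,5,N) → sL=20/197, sR=20/169, mL=-280/33293, mR=-7320/33293
obs B: pose=(-1,5,N) → sL=40/313, sR=40/269, mL=-880/84197, mR=-23280/84197
sensor matrix S = [[20/197, 20/169], [40/313, 40/269]]; det S = -76800/2803170721
solve [mL_A; mL_B] = S·[w00; w01] and [mR_A; mR_B] = S·[w10; w11]:
  w00 = 1/2, w01 = -1/2, w10 = -1, w11 = -1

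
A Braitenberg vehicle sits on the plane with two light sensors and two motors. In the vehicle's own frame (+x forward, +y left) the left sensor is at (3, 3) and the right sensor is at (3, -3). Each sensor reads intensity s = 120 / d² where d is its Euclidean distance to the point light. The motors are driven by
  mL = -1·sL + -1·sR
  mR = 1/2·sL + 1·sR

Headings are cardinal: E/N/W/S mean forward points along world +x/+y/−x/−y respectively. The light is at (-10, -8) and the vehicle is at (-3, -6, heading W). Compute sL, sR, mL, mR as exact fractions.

left sensor world pos  = (-6, -9); dL² = 17
right sensor world pos = (-6, -3); dR² = 41
sL = 120/17 = 120/17
sR = 120/41 = 120/41
mL = -1·sL + -1·sR = -6960/697
mR = 1/2·sL + 1·sR = 4500/697

120/17 120/41 -6960/697 4500/697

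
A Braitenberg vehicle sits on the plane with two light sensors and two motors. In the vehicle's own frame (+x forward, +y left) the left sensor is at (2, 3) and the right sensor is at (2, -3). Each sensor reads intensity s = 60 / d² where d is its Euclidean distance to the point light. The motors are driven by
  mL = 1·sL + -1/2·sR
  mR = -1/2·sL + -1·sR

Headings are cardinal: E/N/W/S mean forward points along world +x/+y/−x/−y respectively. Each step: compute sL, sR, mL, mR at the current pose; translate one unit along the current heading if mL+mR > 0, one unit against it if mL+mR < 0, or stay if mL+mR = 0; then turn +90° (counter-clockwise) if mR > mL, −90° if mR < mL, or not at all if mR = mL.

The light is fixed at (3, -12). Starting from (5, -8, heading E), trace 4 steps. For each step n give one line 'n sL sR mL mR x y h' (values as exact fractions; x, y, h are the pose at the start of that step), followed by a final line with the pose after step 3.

n=0: pose=(5,-8,E); sL=12/13, sR=60/17; mL=-186/221, mR=-882/221; mL+mR=-1068/221 → advance -1; mR−mL=-696/221 → turn -1·90°
n=1: pose=(4,-8,S); sL=3, sR=15/2; mL=-3/4, mR=-9; mL+mR=-39/4 → advance -1; mR−mL=-33/4 → turn -1·90°
n=2: pose=(4,-7,W); sL=12, sR=12/13; mL=150/13, mR=-90/13; mL+mR=60/13 → advance +1; mR−mL=-240/13 → turn -1·90°
n=3: pose=(3,-7,N); sL=30/29, sR=30/29; mL=15/29, mR=-45/29; mL+mR=-30/29 → advance -1; mR−mL=-60/29 → turn -1·90°

0 12/13 60/17 -186/221 -882/221 5 -8 E
1 3 15/2 -3/4 -9 4 -8 S
2 12 12/13 150/13 -90/13 4 -7 W
3 30/29 30/29 15/29 -45/29 3 -7 N
final 3 -8 E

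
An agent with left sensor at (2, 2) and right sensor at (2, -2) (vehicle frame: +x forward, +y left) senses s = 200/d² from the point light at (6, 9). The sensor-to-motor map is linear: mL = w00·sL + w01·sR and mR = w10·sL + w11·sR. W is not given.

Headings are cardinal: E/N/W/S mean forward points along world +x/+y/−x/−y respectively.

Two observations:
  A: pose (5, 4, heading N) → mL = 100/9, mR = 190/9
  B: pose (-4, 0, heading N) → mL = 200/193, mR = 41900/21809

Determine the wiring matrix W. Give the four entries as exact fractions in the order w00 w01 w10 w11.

1 0 1 1/2

obs A: pose=(5,4,N) → sL=100/9, sR=20, mL=100/9, mR=190/9
obs B: pose=(-4,0,N) → sL=200/193, sR=200/113, mL=200/193, mR=41900/21809
sensor matrix S = [[100/9, 20], [200/193, 200/113]]; det S = -208000/196281
solve [mL_A; mL_B] = S·[w00; w01] and [mR_A; mR_B] = S·[w10; w11]:
  w00 = 1, w01 = 0, w10 = 1, w11 = 1/2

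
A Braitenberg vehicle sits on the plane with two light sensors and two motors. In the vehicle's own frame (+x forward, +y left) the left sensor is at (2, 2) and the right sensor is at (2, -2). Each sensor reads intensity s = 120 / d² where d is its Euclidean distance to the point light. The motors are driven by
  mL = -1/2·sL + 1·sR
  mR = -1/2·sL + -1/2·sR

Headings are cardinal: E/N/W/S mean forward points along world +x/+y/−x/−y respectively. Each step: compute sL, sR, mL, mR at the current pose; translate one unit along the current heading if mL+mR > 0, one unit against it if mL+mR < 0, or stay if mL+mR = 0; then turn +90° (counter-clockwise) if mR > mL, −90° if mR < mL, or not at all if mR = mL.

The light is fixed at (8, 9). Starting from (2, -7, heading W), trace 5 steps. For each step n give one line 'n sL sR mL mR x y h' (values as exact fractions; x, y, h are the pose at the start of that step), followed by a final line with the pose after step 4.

n=0: pose=(2,-7,W); sL=30/97, sR=6/13; mL=387/1261, mR=-486/1261; mL+mR=-99/1261 → advance -1; mR−mL=-9/13 → turn -1·90°
n=1: pose=(3,-7,N); sL=24/49, sR=24/41; mL=684/2009, mR=-1080/2009; mL+mR=-396/2009 → advance -1; mR−mL=-36/41 → turn -1·90°
n=2: pose=(3,-8,E); sL=20/39, sR=12/37; mL=98/1443, mR=-604/1443; mL+mR=-506/1443 → advance -1; mR−mL=-18/37 → turn -1·90°
n=3: pose=(2,-8,S); sL=120/377, sR=24/85; mL=3948/32045, mR=-9624/32045; mL+mR=-5676/32045 → advance -1; mR−mL=-36/85 → turn -1·90°
n=4: pose=(2,-7,W); sL=30/97, sR=6/13; mL=387/1261, mR=-486/1261; mL+mR=-99/1261 → advance -1; mR−mL=-9/13 → turn -1·90°

0 30/97 6/13 387/1261 -486/1261 2 -7 W
1 24/49 24/41 684/2009 -1080/2009 3 -7 N
2 20/39 12/37 98/1443 -604/1443 3 -8 E
3 120/377 24/85 3948/32045 -9624/32045 2 -8 S
4 30/97 6/13 387/1261 -486/1261 2 -7 W
final 3 -7 N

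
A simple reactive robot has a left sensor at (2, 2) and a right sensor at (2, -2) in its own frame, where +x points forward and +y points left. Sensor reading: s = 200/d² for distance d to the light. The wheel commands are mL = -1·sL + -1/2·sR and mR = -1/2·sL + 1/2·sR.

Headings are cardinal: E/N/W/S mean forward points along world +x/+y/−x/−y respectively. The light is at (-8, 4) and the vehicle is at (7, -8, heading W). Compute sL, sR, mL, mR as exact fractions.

40/73 200/269 -18060/19637 1920/19637

left sensor world pos  = (5, -10); dL² = 365
right sensor world pos = (5, -6); dR² = 269
sL = 200/365 = 40/73
sR = 200/269 = 200/269
mL = -1·sL + -1/2·sR = -18060/19637
mR = -1/2·sL + 1/2·sR = 1920/19637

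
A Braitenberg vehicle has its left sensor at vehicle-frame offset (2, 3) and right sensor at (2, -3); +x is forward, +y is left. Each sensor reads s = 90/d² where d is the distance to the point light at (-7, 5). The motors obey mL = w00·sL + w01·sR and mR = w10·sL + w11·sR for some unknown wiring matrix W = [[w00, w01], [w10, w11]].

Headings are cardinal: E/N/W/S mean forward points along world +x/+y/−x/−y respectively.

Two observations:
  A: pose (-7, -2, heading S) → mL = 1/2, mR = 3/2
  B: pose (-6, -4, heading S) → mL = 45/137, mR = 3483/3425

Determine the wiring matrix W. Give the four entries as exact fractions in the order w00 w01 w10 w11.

obs A: pose=(-7,-2,S) → sL=1, sR=1, mL=1/2, mR=3/2
obs B: pose=(-6,-4,S) → sL=90/137, sR=18/25, mL=45/137, mR=3483/3425
sensor matrix S = [[1, 1], [90/137, 18/25]]; det S = 216/3425
solve [mL_A; mL_B] = S·[w00; w01] and [mR_A; mR_B] = S·[w10; w11]:
  w00 = 1/2, w01 = 0, w10 = 1, w11 = 1/2

1/2 0 1 1/2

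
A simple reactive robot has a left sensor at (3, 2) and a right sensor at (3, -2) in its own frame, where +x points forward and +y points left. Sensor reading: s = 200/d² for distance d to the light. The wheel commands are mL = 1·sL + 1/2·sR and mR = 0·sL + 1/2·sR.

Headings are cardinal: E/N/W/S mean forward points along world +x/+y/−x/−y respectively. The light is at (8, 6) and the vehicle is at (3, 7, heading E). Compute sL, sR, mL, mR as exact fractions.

left sensor world pos  = (6, 9); dL² = 13
right sensor world pos = (6, 5); dR² = 5
sL = 200/13 = 200/13
sR = 200/5 = 40
mL = 1·sL + 1/2·sR = 460/13
mR = 0·sL + 1/2·sR = 20

200/13 40 460/13 20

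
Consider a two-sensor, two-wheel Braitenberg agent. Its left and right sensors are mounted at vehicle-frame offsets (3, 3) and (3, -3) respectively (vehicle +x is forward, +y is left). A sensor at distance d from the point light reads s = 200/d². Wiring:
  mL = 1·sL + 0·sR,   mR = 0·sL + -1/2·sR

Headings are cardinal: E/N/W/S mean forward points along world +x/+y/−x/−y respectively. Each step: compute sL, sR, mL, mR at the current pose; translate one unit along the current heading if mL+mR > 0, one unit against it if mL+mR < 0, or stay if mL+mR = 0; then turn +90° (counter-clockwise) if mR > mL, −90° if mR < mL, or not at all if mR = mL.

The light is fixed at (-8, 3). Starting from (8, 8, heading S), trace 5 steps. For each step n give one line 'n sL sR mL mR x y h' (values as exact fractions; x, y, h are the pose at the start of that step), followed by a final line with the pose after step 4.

n=0: pose=(8,8,S); sL=40/73, sR=200/173; mL=40/73, mR=-100/173; mL+mR=-380/12629 → advance -1; mR−mL=-14220/12629 → turn -1·90°
n=1: pose=(8,9,W); sL=100/89, sR=4/5; mL=100/89, mR=-2/5; mL+mR=322/445 → advance +1; mR−mL=-678/445 → turn -1·90°
n=2: pose=(7,9,N); sL=8/9, sR=40/81; mL=8/9, mR=-20/81; mL+mR=52/81 → advance +1; mR−mL=-92/81 → turn -1·90°
n=3: pose=(7,10,E); sL=25/53, sR=10/17; mL=25/53, mR=-5/17; mL+mR=160/901 → advance +1; mR−mL=-690/901 → turn -1·90°
n=4: pose=(8,10,S); sL=200/377, sR=40/37; mL=200/377, mR=-20/37; mL+mR=-140/13949 → advance -1; mR−mL=-14940/13949 → turn -1·90°

0 40/73 200/173 40/73 -100/173 8 8 S
1 100/89 4/5 100/89 -2/5 8 9 W
2 8/9 40/81 8/9 -20/81 7 9 N
3 25/53 10/17 25/53 -5/17 7 10 E
4 200/377 40/37 200/377 -20/37 8 10 S
final 8 11 W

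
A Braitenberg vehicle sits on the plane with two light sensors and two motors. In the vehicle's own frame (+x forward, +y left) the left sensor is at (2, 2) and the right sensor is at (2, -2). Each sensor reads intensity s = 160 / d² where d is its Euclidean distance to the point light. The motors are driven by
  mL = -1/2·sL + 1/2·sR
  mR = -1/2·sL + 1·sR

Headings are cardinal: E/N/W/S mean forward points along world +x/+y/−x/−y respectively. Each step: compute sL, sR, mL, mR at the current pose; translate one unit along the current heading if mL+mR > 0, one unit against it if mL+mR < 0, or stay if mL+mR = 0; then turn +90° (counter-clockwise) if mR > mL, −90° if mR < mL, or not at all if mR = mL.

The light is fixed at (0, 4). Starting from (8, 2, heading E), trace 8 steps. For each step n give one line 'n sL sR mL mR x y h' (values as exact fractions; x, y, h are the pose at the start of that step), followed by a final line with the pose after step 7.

0 8/5 40/29 -16/145 84/145 8 2 E
1 160/49 160/121 -5760/5929 -1840/5929 9 2 N
2 80/37 16/5 96/185 392/185 9 1 W
3 32/25 160/61 1024/1525 3024/1525 8 1 S
4 20/13 20/17 -40/221 90/221 8 0 E
5 160/53 32/25 -1152/1325 -304/1325 9 0 N
6 80/49 80/29 800/1421 2760/1421 9 -1 W
7 160/149 32/17 1024/2533 3408/2533 8 -1 S
final 8 -2 E

n=0: pose=(8,2,E); sL=8/5, sR=40/29; mL=-16/145, mR=84/145; mL+mR=68/145 → advance +1; mR−mL=20/29 → turn +1·90°
n=1: pose=(9,2,N); sL=160/49, sR=160/121; mL=-5760/5929, mR=-1840/5929; mL+mR=-7600/5929 → advance -1; mR−mL=80/121 → turn +1·90°
n=2: pose=(9,1,W); sL=80/37, sR=16/5; mL=96/185, mR=392/185; mL+mR=488/185 → advance +1; mR−mL=8/5 → turn +1·90°
n=3: pose=(8,1,S); sL=32/25, sR=160/61; mL=1024/1525, mR=3024/1525; mL+mR=4048/1525 → advance +1; mR−mL=80/61 → turn +1·90°
n=4: pose=(8,0,E); sL=20/13, sR=20/17; mL=-40/221, mR=90/221; mL+mR=50/221 → advance +1; mR−mL=10/17 → turn +1·90°
n=5: pose=(9,0,N); sL=160/53, sR=32/25; mL=-1152/1325, mR=-304/1325; mL+mR=-1456/1325 → advance -1; mR−mL=16/25 → turn +1·90°
n=6: pose=(9,-1,W); sL=80/49, sR=80/29; mL=800/1421, mR=2760/1421; mL+mR=3560/1421 → advance +1; mR−mL=40/29 → turn +1·90°
n=7: pose=(8,-1,S); sL=160/149, sR=32/17; mL=1024/2533, mR=3408/2533; mL+mR=4432/2533 → advance +1; mR−mL=16/17 → turn +1·90°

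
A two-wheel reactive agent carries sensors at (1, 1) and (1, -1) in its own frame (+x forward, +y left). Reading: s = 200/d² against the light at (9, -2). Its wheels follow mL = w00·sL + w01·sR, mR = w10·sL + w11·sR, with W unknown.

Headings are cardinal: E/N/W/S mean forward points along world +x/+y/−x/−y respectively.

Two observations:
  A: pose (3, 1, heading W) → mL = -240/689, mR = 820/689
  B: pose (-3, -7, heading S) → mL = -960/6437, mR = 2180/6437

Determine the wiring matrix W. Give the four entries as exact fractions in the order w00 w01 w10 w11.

-1/2 1/2 -1/2 1

obs A: pose=(3,1,W) → sL=200/53, sR=40/13, mL=-240/689, mR=820/689
obs B: pose=(-3,-7,S) → sL=200/157, sR=40/41, mL=-960/6437, mR=2180/6437
sensor matrix S = [[200/53, 40/13], [200/157, 40/41]]; det S = -1056000/4435093
solve [mL_A; mL_B] = S·[w00; w01] and [mR_A; mR_B] = S·[w10; w11]:
  w00 = -1/2, w01 = 1/2, w10 = -1/2, w11 = 1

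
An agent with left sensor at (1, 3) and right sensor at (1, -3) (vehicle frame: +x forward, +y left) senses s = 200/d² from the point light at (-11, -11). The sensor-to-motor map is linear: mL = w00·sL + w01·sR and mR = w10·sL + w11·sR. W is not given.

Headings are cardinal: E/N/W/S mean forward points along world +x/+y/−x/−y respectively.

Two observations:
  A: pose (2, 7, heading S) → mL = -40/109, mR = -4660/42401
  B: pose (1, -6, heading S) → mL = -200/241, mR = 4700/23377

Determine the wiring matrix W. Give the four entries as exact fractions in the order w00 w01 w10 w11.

obs A: pose=(2,7,S) → sL=40/109, sR=200/389, mL=-40/109, mR=-4660/42401
obs B: pose=(1,-6,S) → sL=200/241, sR=200/97, mL=-200/241, mR=4700/23377
sensor matrix S = [[40/109, 200/389], [200/241, 200/97]]; det S = 327072000/991208177
solve [mL_A; mL_B] = S·[w00; w01] and [mR_A; mR_B] = S·[w10; w11]:
  w00 = -1, w01 = 0, w10 = -1, w11 = 1/2

-1 0 -1 1/2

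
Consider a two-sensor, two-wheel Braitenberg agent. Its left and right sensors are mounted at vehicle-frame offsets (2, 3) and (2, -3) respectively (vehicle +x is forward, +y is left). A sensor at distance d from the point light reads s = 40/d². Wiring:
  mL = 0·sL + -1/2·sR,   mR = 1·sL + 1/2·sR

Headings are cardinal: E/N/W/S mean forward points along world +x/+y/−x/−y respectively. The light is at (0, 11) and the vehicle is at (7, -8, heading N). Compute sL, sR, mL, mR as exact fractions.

8/61 40/389 -20/389 4332/23729

left sensor world pos  = (4, -6); dL² = 305
right sensor world pos = (10, -6); dR² = 389
sL = 40/305 = 8/61
sR = 40/389 = 40/389
mL = 0·sL + -1/2·sR = -20/389
mR = 1·sL + 1/2·sR = 4332/23729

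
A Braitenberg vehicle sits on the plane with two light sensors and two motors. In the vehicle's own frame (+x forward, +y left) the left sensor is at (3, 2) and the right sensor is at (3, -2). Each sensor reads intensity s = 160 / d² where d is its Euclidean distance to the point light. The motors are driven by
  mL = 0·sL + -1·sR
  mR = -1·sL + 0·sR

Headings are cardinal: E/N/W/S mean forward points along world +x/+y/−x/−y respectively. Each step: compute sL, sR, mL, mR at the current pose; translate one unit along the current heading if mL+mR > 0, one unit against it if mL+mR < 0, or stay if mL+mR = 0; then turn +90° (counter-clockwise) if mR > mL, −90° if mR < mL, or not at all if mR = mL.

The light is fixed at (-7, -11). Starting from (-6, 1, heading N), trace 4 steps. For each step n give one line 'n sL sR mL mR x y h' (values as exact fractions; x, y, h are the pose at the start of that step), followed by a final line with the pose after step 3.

n=0: pose=(-6,1,N); sL=80/113, sR=80/117; mL=-80/117, mR=-80/113; mL+mR=-18400/13221 → advance -1; mR−mL=-320/13221 → turn -1·90°
n=1: pose=(-6,0,E); sL=32/37, sR=160/97; mL=-160/97, mR=-32/37; mL+mR=-9024/3589 → advance -1; mR−mL=2816/3589 → turn +1·90°
n=2: pose=(-7,0,N); sL=4/5, sR=4/5; mL=-4/5, mR=-4/5; mL+mR=-8/5 → advance -1; mR−mL=0 → turn +0·90°
n=3: pose=(-7,-1,N); sL=160/173, sR=160/173; mL=-160/173, mR=-160/173; mL+mR=-320/173 → advance -1; mR−mL=0 → turn +0·90°

0 80/113 80/117 -80/117 -80/113 -6 1 N
1 32/37 160/97 -160/97 -32/37 -6 0 E
2 4/5 4/5 -4/5 -4/5 -7 0 N
3 160/173 160/173 -160/173 -160/173 -7 -1 N
final -7 -2 N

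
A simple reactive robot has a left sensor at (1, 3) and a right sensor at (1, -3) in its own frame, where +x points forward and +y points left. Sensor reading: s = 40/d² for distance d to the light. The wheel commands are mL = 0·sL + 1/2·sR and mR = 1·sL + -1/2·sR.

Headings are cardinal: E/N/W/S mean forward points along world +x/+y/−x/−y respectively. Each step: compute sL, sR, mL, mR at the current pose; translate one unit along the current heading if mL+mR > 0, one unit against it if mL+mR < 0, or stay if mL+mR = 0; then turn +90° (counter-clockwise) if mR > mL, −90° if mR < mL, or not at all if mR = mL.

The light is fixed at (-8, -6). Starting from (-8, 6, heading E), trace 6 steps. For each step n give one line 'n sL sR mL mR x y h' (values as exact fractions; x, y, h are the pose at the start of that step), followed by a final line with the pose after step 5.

n=0: pose=(-8,6,E); sL=20/113, sR=20/41; mL=10/41, mR=-310/4633; mL+mR=20/113 → advance +1; mR−mL=-1440/4633 → turn -1·90°
n=1: pose=(-7,6,S); sL=40/137, sR=8/25; mL=4/25, mR=452/3425; mL+mR=40/137 → advance +1; mR−mL=-96/3425 → turn -1·90°
n=2: pose=(-7,5,W); sL=5/8, sR=10/49; mL=5/49, mR=205/392; mL+mR=5/8 → advance +1; mR−mL=165/392 → turn +1·90°
n=3: pose=(-8,5,S); sL=40/109, sR=40/109; mL=20/109, mR=20/109; mL+mR=40/109 → advance +1; mR−mL=0 → turn +0·90°
n=4: pose=(-8,4,S); sL=4/9, sR=4/9; mL=2/9, mR=2/9; mL+mR=4/9 → advance +1; mR−mL=0 → turn +0·90°
n=5: pose=(-8,3,S); sL=40/73, sR=40/73; mL=20/73, mR=20/73; mL+mR=40/73 → advance +1; mR−mL=0 → turn +0·90°

0 20/113 20/41 10/41 -310/4633 -8 6 E
1 40/137 8/25 4/25 452/3425 -7 6 S
2 5/8 10/49 5/49 205/392 -7 5 W
3 40/109 40/109 20/109 20/109 -8 5 S
4 4/9 4/9 2/9 2/9 -8 4 S
5 40/73 40/73 20/73 20/73 -8 3 S
final -8 2 S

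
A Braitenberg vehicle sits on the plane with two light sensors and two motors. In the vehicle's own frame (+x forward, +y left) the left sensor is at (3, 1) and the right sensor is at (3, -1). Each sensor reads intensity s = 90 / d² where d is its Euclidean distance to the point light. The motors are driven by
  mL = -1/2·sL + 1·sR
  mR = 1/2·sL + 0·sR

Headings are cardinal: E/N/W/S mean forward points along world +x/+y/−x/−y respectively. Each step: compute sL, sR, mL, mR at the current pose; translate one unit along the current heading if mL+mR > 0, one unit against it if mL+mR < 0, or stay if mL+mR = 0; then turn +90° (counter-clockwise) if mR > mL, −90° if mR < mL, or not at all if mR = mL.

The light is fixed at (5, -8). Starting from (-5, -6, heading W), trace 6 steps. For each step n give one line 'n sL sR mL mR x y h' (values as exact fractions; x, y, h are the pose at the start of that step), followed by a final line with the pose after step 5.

n=0: pose=(-5,-6,W); sL=9/17, sR=45/89; mL=729/3026, mR=9/34; mL+mR=45/89 → advance +1; mR−mL=36/1513 → turn +1·90°
n=1: pose=(-6,-6,S); sL=90/101, sR=18/29; mL=513/2929, mR=45/101; mL+mR=18/29 → advance +1; mR−mL=792/2929 → turn +1·90°
n=2: pose=(-6,-7,E); sL=45/34, sR=45/32; mL=405/544, mR=45/68; mL+mR=45/32 → advance +1; mR−mL=-45/544 → turn -1·90°
n=3: pose=(-5,-7,S); sL=18/17, sR=18/25; mL=81/425, mR=9/17; mL+mR=18/25 → advance +1; mR−mL=144/425 → turn +1·90°
n=4: pose=(-5,-8,E); sL=9/5, sR=9/5; mL=9/10, mR=9/10; mL+mR=9/5 → advance +1; mR−mL=0 → turn +0·90°
n=5: pose=(-4,-8,E); sL=90/37, sR=90/37; mL=45/37, mR=45/37; mL+mR=90/37 → advance +1; mR−mL=0 → turn +0·90°

0 9/17 45/89 729/3026 9/34 -5 -6 W
1 90/101 18/29 513/2929 45/101 -6 -6 S
2 45/34 45/32 405/544 45/68 -6 -7 E
3 18/17 18/25 81/425 9/17 -5 -7 S
4 9/5 9/5 9/10 9/10 -5 -8 E
5 90/37 90/37 45/37 45/37 -4 -8 E
final -3 -8 E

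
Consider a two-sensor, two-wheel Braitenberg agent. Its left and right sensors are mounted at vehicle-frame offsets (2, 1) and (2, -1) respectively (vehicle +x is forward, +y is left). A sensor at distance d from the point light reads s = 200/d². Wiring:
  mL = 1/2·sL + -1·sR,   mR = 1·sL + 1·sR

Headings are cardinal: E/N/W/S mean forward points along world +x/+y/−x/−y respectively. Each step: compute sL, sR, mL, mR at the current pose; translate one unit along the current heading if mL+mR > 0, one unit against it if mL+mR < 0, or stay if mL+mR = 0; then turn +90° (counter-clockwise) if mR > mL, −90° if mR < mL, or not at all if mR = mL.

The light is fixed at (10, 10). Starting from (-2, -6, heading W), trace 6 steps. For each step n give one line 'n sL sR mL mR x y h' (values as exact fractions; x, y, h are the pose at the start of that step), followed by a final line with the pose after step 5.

n=0: pose=(-2,-6,W); sL=40/97, sR=200/421; mL=-10980/40837, mR=36240/40837; mL+mR=60/97 → advance +1; mR−mL=47220/40837 → turn +1·90°
n=1: pose=(-3,-6,S); sL=50/117, sR=5/13; mL=-20/117, mR=95/117; mL+mR=25/39 → advance +1; mR−mL=115/117 → turn +1·90°
n=2: pose=(-3,-7,E); sL=200/377, sR=40/89; mL=-6180/33553, mR=32880/33553; mL+mR=300/377 → advance +1; mR−mL=39060/33553 → turn +1·90°
n=3: pose=(-2,-7,N); sL=100/197, sR=100/173; mL=-11050/34081, mR=37000/34081; mL+mR=150/197 → advance +1; mR−mL=48050/34081 → turn +1·90°
n=4: pose=(-2,-6,W); sL=40/97, sR=200/421; mL=-10980/40837, mR=36240/40837; mL+mR=60/97 → advance +1; mR−mL=47220/40837 → turn +1·90°
n=5: pose=(-3,-6,S); sL=50/117, sR=5/13; mL=-20/117, mR=95/117; mL+mR=25/39 → advance +1; mR−mL=115/117 → turn +1·90°

0 40/97 200/421 -10980/40837 36240/40837 -2 -6 W
1 50/117 5/13 -20/117 95/117 -3 -6 S
2 200/377 40/89 -6180/33553 32880/33553 -3 -7 E
3 100/197 100/173 -11050/34081 37000/34081 -2 -7 N
4 40/97 200/421 -10980/40837 36240/40837 -2 -6 W
5 50/117 5/13 -20/117 95/117 -3 -6 S
final -3 -7 E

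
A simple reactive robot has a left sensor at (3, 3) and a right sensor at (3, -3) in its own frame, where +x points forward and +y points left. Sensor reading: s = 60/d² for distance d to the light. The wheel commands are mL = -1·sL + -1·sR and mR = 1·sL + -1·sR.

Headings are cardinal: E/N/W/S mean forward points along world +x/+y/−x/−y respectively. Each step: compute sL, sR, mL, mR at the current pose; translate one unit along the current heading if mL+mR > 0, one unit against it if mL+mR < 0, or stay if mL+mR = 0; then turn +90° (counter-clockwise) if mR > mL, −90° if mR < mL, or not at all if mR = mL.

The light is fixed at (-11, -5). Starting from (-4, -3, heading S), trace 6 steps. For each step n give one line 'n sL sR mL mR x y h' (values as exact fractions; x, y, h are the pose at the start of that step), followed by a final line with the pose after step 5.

n=0: pose=(-4,-3,S); sL=60/101, sR=60/17; mL=-7080/1717, mR=-5040/1717; mL+mR=-120/17 → advance -1; mR−mL=120/101 → turn +1·90°
n=1: pose=(-4,-2,E); sL=15/34, sR=3/5; mL=-177/170, mR=-27/170; mL+mR=-6/5 → advance -1; mR−mL=15/17 → turn +1·90°
n=2: pose=(-5,-2,N); sL=4/3, sR=20/39; mL=-24/13, mR=32/39; mL+mR=-40/39 → advance -1; mR−mL=8/3 → turn +1·90°
n=3: pose=(-5,-3,W); sL=6, sR=30/17; mL=-132/17, mR=72/17; mL+mR=-60/17 → advance -1; mR−mL=12 → turn +1·90°
n=4: pose=(-4,-3,S); sL=60/101, sR=60/17; mL=-7080/1717, mR=-5040/1717; mL+mR=-120/17 → advance -1; mR−mL=120/101 → turn +1·90°
n=5: pose=(-4,-2,E); sL=15/34, sR=3/5; mL=-177/170, mR=-27/170; mL+mR=-6/5 → advance -1; mR−mL=15/17 → turn +1·90°

0 60/101 60/17 -7080/1717 -5040/1717 -4 -3 S
1 15/34 3/5 -177/170 -27/170 -4 -2 E
2 4/3 20/39 -24/13 32/39 -5 -2 N
3 6 30/17 -132/17 72/17 -5 -3 W
4 60/101 60/17 -7080/1717 -5040/1717 -4 -3 S
5 15/34 3/5 -177/170 -27/170 -4 -2 E
final -5 -2 N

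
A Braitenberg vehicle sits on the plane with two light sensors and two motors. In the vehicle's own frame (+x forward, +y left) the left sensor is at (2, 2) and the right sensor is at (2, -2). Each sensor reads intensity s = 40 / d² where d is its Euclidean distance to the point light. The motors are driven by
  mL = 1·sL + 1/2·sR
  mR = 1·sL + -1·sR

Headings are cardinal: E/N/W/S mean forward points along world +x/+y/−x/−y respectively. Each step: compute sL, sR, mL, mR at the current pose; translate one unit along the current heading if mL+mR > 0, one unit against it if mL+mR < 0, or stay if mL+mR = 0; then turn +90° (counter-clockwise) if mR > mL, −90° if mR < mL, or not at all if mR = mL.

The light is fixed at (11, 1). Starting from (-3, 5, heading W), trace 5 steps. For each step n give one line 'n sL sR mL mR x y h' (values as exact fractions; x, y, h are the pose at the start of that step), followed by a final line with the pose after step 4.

n=0: pose=(-3,5,W); sL=2/13, sR=10/73; mL=211/949, mR=16/949; mL+mR=227/949 → advance +1; mR−mL=-15/73 → turn -1·90°
n=1: pose=(-4,5,N); sL=8/65, sR=8/41; mL=588/2665, mR=-192/2665; mL+mR=396/2665 → advance +1; mR−mL=-12/41 → turn -1·90°
n=2: pose=(-4,6,E); sL=20/109, sR=20/89; mL=2870/9701, mR=-400/9701; mL+mR=2470/9701 → advance +1; mR−mL=-30/89 → turn -1·90°
n=3: pose=(-3,6,S); sL=40/153, sR=8/53; mL=2732/8109, mR=896/8109; mL+mR=3628/8109 → advance +1; mR−mL=-12/53 → turn -1·90°
n=4: pose=(-3,5,W); sL=2/13, sR=10/73; mL=211/949, mR=16/949; mL+mR=227/949 → advance +1; mR−mL=-15/73 → turn -1·90°

0 2/13 10/73 211/949 16/949 -3 5 W
1 8/65 8/41 588/2665 -192/2665 -4 5 N
2 20/109 20/89 2870/9701 -400/9701 -4 6 E
3 40/153 8/53 2732/8109 896/8109 -3 6 S
4 2/13 10/73 211/949 16/949 -3 5 W
final -4 5 N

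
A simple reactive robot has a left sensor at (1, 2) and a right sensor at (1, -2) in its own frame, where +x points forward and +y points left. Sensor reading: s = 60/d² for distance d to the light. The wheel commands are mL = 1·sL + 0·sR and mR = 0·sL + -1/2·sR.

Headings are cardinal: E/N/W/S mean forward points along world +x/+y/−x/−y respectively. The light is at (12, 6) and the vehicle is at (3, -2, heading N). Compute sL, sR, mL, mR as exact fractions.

6/17 30/49 6/17 -15/49

left sensor world pos  = (1, -1); dL² = 170
right sensor world pos = (5, -1); dR² = 98
sL = 60/170 = 6/17
sR = 60/98 = 30/49
mL = 1·sL + 0·sR = 6/17
mR = 0·sL + -1/2·sR = -15/49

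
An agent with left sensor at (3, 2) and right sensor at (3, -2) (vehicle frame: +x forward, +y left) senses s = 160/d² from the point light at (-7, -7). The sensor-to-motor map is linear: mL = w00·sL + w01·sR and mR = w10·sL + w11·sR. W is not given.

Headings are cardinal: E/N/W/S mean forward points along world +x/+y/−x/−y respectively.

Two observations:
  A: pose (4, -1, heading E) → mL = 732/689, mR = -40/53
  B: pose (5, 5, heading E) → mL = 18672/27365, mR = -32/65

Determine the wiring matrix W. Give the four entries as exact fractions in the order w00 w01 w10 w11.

obs A: pose=(4,-1,E) → sL=8/13, sR=40/53, mL=732/689, mR=-40/53
obs B: pose=(5,5,E) → sL=160/421, sR=32/65, mL=18672/27365, mR=-32/65
sensor matrix S = [[8/13, 40/53], [160/421, 32/65]]; det S = 304128/18854485
solve [mL_A; mL_B] = S·[w00; w01] and [mR_A; mR_B] = S·[w10; w11]:
  w00 = 1/2, w01 = 1, w10 = 0, w11 = -1

1/2 1 0 -1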